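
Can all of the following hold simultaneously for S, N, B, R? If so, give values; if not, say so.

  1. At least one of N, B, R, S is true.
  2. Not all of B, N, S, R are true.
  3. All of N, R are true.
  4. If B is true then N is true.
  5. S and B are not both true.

S = True, N = True, B = False, R = True

  (1) {N, B, R, S}: 3 true — at least one ✓
  (2) {B, N, S, R}: 3/4 true — not all ✓
  (3) {N, R}: all 2 true ✓
  (4) B=F ⇒ N: vacuous ✓
  (5) S=T, B=F — not both ✓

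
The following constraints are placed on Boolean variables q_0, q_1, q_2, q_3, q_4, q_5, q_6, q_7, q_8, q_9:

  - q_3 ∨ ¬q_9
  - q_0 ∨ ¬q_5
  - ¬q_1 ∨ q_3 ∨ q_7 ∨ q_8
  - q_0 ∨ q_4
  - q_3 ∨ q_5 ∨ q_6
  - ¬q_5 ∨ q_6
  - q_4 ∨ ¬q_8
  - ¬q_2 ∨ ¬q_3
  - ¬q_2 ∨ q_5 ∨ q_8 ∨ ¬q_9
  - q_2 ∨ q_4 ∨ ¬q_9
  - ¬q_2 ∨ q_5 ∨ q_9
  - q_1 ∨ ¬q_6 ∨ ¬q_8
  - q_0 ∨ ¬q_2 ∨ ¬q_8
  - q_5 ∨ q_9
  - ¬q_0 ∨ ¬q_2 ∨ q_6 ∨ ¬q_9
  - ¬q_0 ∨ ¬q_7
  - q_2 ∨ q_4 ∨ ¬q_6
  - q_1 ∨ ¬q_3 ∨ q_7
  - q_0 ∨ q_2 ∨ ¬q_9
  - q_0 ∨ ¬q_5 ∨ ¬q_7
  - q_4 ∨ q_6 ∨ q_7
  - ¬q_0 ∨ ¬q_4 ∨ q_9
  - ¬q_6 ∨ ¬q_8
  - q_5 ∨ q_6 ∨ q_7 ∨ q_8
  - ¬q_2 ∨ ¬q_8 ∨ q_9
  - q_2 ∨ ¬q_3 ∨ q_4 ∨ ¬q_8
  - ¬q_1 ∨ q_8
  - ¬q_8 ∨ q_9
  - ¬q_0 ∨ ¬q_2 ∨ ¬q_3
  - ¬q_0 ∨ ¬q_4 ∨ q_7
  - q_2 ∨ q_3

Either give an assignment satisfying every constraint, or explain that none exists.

Set q_0 = True.
  then (¬q_0 ∨ ¬q_7) forces q_7 = False.
  then (¬q_0 ∨ ¬q_4 ∨ q_7) forces q_4 = False.
  then (q_4 ∨ ¬q_8) forces q_8 = False.
  then (q_4 ∨ q_6 ∨ q_7) forces q_6 = True.
  then (¬q_1 ∨ q_8) forces q_1 = False.
  then (q_2 ∨ q_4 ∨ ¬q_6) forces q_2 = True.
  then (q_1 ∨ ¬q_3 ∨ q_7) forces q_3 = False.
  then (q_3 ∨ ¬q_9) forces q_9 = False.
  then (¬q_2 ∨ q_5 ∨ q_9) forces q_5 = True.
All clauses satisfied.

q_0 = True, q_1 = False, q_2 = True, q_3 = False, q_4 = False, q_5 = True, q_6 = True, q_7 = False, q_8 = False, q_9 = False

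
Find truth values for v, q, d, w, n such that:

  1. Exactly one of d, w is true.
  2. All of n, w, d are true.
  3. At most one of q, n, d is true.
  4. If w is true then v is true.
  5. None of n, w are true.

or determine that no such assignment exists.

Case w = True:
  Constraint (5) is violated (w=T) — contradiction.
Case w = False:
  Constraint (2) is violated (w=F) — contradiction.
Both cases fail — unsatisfiable.

Unsatisfiable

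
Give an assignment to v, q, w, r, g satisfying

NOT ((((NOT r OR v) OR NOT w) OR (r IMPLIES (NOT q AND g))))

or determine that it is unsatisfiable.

v = False, q = True, w = True, r = True, g = False

  NOT ((((NOT r OR v) OR NOT w) OR (r IMPLIES (NOT q AND g)))) = True
    ((NOT r OR v) OR NOT w) OR (r IMPLIES (NOT q AND g)) = False
      (NOT r OR v) OR NOT w = False
        NOT r OR v = False
          NOT r = False
        NOT w = False
      r IMPLIES (NOT q AND g) = False
        NOT q AND g = False
          NOT q = False
The formula evaluates to True.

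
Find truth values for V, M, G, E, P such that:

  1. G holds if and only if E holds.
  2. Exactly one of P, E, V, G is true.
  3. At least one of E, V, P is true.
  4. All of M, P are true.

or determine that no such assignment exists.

V = False, M = True, G = False, E = False, P = True

  (1) G=F, E=F — same ✓
  (2) {P, E, V, G}: 1 true — exactly one ✓
  (3) {E, V, P}: 1 true — at least one ✓
  (4) {M, P}: all 2 true ✓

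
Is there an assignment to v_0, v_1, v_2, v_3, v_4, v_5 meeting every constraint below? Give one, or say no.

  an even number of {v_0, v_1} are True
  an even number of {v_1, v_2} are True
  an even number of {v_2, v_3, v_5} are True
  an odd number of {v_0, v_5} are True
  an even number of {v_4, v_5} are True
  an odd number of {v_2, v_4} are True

v_0 = True; v_1 = True; v_2 = True; v_3 = True; v_4 = False; v_5 = False

{v_0, v_1}: 2 true → even ✓
{v_1, v_2}: 2 true → even ✓
{v_2, v_3, v_5}: 2 true → even ✓
{v_0, v_5}: 1 true → odd ✓
{v_4, v_5}: 0 true → even ✓
{v_2, v_4}: 1 true → odd ✓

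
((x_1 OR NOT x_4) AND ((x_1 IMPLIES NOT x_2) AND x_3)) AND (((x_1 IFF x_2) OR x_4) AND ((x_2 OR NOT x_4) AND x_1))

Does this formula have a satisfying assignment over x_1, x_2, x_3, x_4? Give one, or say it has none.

Unsatisfiable

Case x_1 = True: the formula simplifies to (NOT x_2 AND x_3) AND ((x_2 OR x_4) AND (x_2 OR NOT x_4)).
  x_2 = True: the conjunct NOT x_2 is False.
  x_2 = False: simplifies to x_3 AND (x_4 AND NOT x_4).
    x_4 = True: the conjunct NOT x_4 is False.
    x_4 = False: the conjunct x_4 is False.
Case x_1 = False: the conjunct x_1 is False.
Both cases fail — unsatisfiable.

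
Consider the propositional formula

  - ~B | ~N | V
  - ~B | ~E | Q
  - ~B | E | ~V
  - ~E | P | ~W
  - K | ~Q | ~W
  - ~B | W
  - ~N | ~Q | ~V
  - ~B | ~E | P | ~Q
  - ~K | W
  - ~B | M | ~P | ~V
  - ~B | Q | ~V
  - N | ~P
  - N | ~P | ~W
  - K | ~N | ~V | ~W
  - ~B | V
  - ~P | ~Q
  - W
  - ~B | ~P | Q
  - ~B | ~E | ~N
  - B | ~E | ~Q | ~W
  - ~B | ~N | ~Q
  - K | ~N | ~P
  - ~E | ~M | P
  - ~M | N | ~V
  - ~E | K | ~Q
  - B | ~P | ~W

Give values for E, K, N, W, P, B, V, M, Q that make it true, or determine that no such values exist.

E = False, K = True, N = True, W = True, P = False, B = False, V = False, M = False, Q = False

Unit clause (W) forces W = True.
Try E = True:
  (~E | P | ~W) forces P = True.
  (N | ~P) forces N = True.
  (~P | ~Q) forces Q = False.
  (~B | ~E | Q) forces B = False.
  clause (B | ~P | ~W) is falsified — backtrack.
So E = False.
Set K = True.
Set N = True.
Set P = False.
Try B = True:
  (~B | ~N | V) forces V = True.
  clause (~B | E | ~V) is falsified — backtrack.
So B = False.
Set V = False.
Set M = False.
Set Q = False.
All clauses satisfied.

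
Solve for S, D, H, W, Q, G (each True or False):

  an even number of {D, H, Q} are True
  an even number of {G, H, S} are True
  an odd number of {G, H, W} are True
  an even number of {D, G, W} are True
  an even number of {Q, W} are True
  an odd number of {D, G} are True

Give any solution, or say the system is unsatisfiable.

S=F, D=T, H=F, W=T, Q=T, G=F

{D, H, Q}: 2 true → even ✓
{G, H, S}: 0 true → even ✓
{G, H, W}: 1 true → odd ✓
{D, G, W}: 2 true → even ✓
{Q, W}: 2 true → even ✓
{D, G}: 1 true → odd ✓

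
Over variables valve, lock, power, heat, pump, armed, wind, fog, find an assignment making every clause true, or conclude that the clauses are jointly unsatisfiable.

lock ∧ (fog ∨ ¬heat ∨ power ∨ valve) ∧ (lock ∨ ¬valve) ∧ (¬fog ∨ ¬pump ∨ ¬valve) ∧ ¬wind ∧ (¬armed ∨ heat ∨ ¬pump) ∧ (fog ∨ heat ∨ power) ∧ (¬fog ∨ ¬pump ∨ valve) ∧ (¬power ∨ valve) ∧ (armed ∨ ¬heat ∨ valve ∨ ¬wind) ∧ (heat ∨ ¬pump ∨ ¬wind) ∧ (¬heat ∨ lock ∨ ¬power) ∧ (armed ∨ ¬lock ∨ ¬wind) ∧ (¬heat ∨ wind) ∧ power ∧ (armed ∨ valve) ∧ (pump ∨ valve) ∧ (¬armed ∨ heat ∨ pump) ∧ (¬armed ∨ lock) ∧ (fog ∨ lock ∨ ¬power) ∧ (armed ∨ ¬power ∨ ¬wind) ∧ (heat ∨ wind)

Case lock = True:
  (¬wind) forces wind = False.
  (¬heat ∨ wind) forces heat = False.
  Clause (heat ∨ wind) is falsified — contradiction.
Case lock = False:
  Clause (lock) is falsified — contradiction.
Both cases fail, so the formula is unsatisfiable.

The formula is unsatisfiable.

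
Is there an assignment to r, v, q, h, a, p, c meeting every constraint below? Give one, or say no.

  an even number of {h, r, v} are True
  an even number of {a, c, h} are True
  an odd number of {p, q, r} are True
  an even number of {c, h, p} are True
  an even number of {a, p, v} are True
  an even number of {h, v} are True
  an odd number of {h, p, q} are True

r = False, v = False, q = True, h = False, a = False, p = False, c = False

{h, r, v}: 0 true → even ✓
{a, c, h}: 0 true → even ✓
{p, q, r}: 1 true → odd ✓
{c, h, p}: 0 true → even ✓
{a, p, v}: 0 true → even ✓
{h, v}: 0 true → even ✓
{h, p, q}: 1 true → odd ✓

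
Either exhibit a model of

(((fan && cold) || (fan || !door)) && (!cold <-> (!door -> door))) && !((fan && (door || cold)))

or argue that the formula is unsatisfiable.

door: False, fan: False, cold: True

  ((fan && cold) || (fan || !door)) && (!cold <-> (!door -> door)) = True
    (fan && cold) || (fan || !door) = True
      fan && cold = False
      fan || !door = True
        !door = True
    !cold <-> (!door -> door) = True
      !cold = False
      !door -> door = False
        !door = True
  !((fan && (door || cold))) = True
    fan && (door || cold) = False
      door || cold = True
Both conjuncts True, so the formula holds.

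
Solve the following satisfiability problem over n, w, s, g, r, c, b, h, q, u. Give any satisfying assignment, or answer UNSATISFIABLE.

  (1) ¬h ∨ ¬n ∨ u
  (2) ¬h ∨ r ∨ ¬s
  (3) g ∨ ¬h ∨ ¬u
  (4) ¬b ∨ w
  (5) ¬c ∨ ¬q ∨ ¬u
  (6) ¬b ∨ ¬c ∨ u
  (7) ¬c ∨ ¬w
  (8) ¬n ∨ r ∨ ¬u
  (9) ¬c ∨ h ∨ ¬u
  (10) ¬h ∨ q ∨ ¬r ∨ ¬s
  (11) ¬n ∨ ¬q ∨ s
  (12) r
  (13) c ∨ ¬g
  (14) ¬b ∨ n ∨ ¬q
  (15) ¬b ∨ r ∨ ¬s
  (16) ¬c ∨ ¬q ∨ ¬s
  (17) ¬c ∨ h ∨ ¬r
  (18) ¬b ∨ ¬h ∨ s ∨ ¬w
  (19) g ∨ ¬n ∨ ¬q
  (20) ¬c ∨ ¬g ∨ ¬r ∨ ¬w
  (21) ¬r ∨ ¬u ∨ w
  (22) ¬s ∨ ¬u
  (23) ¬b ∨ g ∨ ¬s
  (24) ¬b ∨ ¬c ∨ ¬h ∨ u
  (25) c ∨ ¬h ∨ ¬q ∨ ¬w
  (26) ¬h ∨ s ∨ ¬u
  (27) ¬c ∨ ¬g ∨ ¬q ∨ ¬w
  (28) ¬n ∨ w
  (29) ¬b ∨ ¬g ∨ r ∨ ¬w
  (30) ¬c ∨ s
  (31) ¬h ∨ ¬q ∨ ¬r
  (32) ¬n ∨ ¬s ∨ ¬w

n = True; w = True; s = False; g = False; r = True; c = False; b = False; h = False; q = False; u = True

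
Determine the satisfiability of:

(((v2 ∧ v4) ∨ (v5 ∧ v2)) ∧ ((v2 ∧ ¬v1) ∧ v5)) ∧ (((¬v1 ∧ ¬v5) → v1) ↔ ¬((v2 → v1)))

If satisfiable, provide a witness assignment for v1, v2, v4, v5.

v1 = False, v2 = True, v4 = True, v5 = True

  ((v2 ∧ v4) ∨ (v5 ∧ v2)) ∧ ((v2 ∧ ¬v1) ∧ v5) = True
    (v2 ∧ v4) ∨ (v5 ∧ v2) = True
      v2 ∧ v4 = True
      v5 ∧ v2 = True
    (v2 ∧ ¬v1) ∧ v5 = True
      v2 ∧ ¬v1 = True
        ¬v1 = True
  ((¬v1 ∧ ¬v5) → v1) ↔ ¬((v2 → v1)) = True
    (¬v1 ∧ ¬v5) → v1 = True
      ¬v1 ∧ ¬v5 = False
        ¬v1 = True
        ¬v5 = False
    ¬((v2 → v1)) = True
      v2 → v1 = False
Both conjuncts True, so the formula holds.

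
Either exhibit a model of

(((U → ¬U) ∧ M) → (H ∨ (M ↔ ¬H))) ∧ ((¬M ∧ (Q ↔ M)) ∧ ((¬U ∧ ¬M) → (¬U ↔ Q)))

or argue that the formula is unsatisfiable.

U = True, M = False, H = True, Q = False

  ((U → ¬U) ∧ M) → (H ∨ (M ↔ ¬H)) = True
    (U → ¬U) ∧ M = False
      U → ¬U = False
        ¬U = False
    H ∨ (M ↔ ¬H) = True
      M ↔ ¬H = True
        ¬H = False
  (¬M ∧ (Q ↔ M)) ∧ ((¬U ∧ ¬M) → (¬U ↔ Q)) = True
    ¬M ∧ (Q ↔ M) = True
      ¬M = True
      Q ↔ M = True
    (¬U ∧ ¬M) → (¬U ↔ Q) = True
      ¬U ∧ ¬M = False
        ¬U = False
        ¬M = True
      ¬U ↔ Q = True
        ¬U = False
Both conjuncts True, so the formula holds.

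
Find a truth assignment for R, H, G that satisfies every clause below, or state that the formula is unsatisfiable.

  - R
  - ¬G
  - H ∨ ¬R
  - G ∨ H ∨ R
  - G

Case G = True:
  Clause (¬G) is falsified — contradiction.
Case G = False:
  Clause (G) is falsified — contradiction.
Both cases fail, so the formula is unsatisfiable.

No satisfying assignment exists.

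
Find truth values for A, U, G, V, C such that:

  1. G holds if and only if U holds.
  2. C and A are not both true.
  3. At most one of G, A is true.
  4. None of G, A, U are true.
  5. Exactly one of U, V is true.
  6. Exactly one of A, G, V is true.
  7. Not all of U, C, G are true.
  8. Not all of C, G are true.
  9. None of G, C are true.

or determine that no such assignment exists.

A: False, U: False, G: False, V: True, C: False

  (1) G=F, U=F — same ✓
  (2) C=F, A=F — not both ✓
  (3) {G, A}: 0 true — at most one ✓
  (4) {G, A, U}: 0 true — none ✓
  (5) {U, V}: 1 true — exactly one ✓
  (6) {A, G, V}: 1 true — exactly one ✓
  (7) {U, C, G}: 0/3 true — not all ✓
  (8) {C, G}: 0/2 true — not all ✓
  (9) {G, C}: 0 true — none ✓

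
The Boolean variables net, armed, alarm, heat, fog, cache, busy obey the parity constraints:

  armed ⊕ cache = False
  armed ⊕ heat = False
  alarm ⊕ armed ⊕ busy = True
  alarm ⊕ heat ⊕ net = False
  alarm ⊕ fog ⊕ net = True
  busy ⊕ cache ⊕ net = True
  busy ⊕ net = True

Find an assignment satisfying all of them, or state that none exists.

net: True; armed: False; alarm: True; heat: False; fog: True; cache: False; busy: False

armed ⊕ cache = F ⊕ F = False ✓
armed ⊕ heat = F ⊕ F = False ✓
alarm ⊕ armed ⊕ busy = T ⊕ F ⊕ F = True ✓
alarm ⊕ heat ⊕ net = T ⊕ F ⊕ T = False ✓
alarm ⊕ fog ⊕ net = T ⊕ T ⊕ T = True ✓
busy ⊕ cache ⊕ net = F ⊕ F ⊕ T = True ✓
busy ⊕ net = F ⊕ T = True ✓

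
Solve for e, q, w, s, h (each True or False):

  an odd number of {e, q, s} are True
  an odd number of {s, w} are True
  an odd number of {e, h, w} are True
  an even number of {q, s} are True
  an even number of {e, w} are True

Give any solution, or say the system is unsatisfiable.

e=T; q=F; w=T; s=F; h=T

{e, q, s}: 1 true → odd ✓
{s, w}: 1 true → odd ✓
{e, h, w}: 3 true → odd ✓
{q, s}: 0 true → even ✓
{e, w}: 2 true → even ✓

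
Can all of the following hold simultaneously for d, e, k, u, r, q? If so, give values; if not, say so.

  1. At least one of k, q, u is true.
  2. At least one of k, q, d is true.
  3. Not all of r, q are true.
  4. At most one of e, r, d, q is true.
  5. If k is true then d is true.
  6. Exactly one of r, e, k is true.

d = True, e = False, k = True, u = True, r = False, q = False

  (1) {k, q, u}: 2 true — at least one ✓
  (2) {k, q, d}: 2 true — at least one ✓
  (3) {r, q}: 0/2 true — not all ✓
  (4) {e, r, d, q}: 1 true — at most one ✓
  (5) k=T ⇒ d: T ✓
  (6) {r, e, k}: 1 true — exactly one ✓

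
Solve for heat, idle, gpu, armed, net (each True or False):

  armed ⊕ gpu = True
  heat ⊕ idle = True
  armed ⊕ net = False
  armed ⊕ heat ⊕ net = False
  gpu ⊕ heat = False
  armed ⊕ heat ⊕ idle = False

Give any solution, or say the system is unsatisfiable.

heat = False; idle = True; gpu = False; armed = True; net = True

armed ⊕ gpu = T ⊕ F = True ✓
heat ⊕ idle = F ⊕ T = True ✓
armed ⊕ net = T ⊕ T = False ✓
armed ⊕ heat ⊕ net = T ⊕ F ⊕ T = False ✓
gpu ⊕ heat = F ⊕ F = False ✓
armed ⊕ heat ⊕ idle = T ⊕ F ⊕ T = False ✓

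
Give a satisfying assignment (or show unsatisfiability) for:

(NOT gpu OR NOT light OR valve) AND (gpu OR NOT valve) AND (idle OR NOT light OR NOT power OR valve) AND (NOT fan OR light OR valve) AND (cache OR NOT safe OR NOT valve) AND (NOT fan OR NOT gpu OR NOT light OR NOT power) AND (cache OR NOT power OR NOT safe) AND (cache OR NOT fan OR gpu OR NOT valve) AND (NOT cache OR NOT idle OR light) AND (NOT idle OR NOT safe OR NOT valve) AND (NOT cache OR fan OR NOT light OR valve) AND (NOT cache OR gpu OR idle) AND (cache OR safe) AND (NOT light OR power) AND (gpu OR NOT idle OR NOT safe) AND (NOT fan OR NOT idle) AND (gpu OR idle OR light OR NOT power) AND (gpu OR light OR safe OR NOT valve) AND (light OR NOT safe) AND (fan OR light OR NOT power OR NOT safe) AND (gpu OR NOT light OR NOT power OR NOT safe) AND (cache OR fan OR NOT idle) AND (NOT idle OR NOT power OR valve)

gpu = True, valve = True, light = True, cache = True, power = True, safe = False, fan = False, idle = False

Set gpu = True.
Set valve = True.
Set light = True.
  then (NOT light OR power) forces power = True.
  then (NOT fan OR NOT gpu OR NOT light OR NOT power) forces fan = False.
Try cache = False:
  (cache OR NOT safe OR NOT valve) forces safe = False.
  clause (cache OR safe) is falsified — backtrack.
So cache = True.
Set safe = False.
Set idle = False.
All clauses satisfied.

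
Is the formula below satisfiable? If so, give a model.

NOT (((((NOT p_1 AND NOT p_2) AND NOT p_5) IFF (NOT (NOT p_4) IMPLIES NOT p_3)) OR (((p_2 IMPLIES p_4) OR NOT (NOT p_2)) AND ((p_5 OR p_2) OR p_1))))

p_1 = False, p_2 = False, p_3 = True, p_4 = True, p_5 = False

  NOT (((((NOT p_1 AND NOT p_2) AND NOT p_5) IFF (NOT (NOT p_4) IMPLIES NOT p_3)) OR (((p_2 IMPLIES p_4) OR NOT (NOT p_2)) AND ((p_5 OR p_2) OR p_1)))) = True
    (((NOT p_1 AND NOT p_2) AND NOT p_5) IFF (NOT (NOT p_4) IMPLIES NOT p_3)) OR (((p_2 IMPLIES p_4) OR NOT (NOT p_2)) AND ((p_5 OR p_2) OR p_1)) = False
      ((NOT p_1 AND NOT p_2) AND NOT p_5) IFF (NOT (NOT p_4) IMPLIES NOT p_3) = False
        (NOT p_1 AND NOT p_2) AND NOT p_5 = True
          NOT p_1 AND NOT p_2 = True
            NOT p_1 = True
            NOT p_2 = True
          NOT p_5 = True
        NOT (NOT p_4) IMPLIES NOT p_3 = False
          NOT (NOT p_4) = True
            NOT p_4 = False
          NOT p_3 = False
      ((p_2 IMPLIES p_4) OR NOT (NOT p_2)) AND ((p_5 OR p_2) OR p_1) = False
        (p_2 IMPLIES p_4) OR NOT (NOT p_2) = True
          p_2 IMPLIES p_4 = True
          NOT (NOT p_2) = False
            NOT p_2 = True
        (p_5 OR p_2) OR p_1 = False
          p_5 OR p_2 = False
The formula evaluates to True.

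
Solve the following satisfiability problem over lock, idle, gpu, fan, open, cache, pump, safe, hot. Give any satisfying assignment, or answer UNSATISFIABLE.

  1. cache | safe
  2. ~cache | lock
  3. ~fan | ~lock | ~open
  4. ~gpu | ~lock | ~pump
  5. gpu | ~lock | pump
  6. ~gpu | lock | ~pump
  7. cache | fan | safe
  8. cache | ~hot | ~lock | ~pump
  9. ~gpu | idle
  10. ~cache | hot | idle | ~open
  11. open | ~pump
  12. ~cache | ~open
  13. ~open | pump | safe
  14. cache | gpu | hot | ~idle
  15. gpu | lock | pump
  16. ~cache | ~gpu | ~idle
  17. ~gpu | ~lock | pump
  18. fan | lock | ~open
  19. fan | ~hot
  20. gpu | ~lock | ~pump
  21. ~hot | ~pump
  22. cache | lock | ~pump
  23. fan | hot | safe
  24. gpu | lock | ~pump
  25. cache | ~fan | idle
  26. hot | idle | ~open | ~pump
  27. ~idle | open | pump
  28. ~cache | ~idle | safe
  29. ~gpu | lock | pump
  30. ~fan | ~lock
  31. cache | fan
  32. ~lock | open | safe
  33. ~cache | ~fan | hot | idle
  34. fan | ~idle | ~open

Case open = True:
  (~cache | ~open) forces cache = False.
  (cache | safe) forces safe = True.
  (cache | fan) forces fan = True.
  (~fan | ~lock | ~open) forces lock = False.
  (cache | lock | ~pump) forces pump = False.
  (gpu | lock | pump) forces gpu = True.
  Clause (~gpu | lock | pump) is falsified — contradiction.
Case open = False:
  (open | ~pump) forces pump = False.
  (~idle | open | pump) forces idle = False.
  (~gpu | idle) forces gpu = False.
  (gpu | ~lock | pump) forces lock = False.
  Clause (gpu | lock | pump) is falsified — contradiction.
Both cases fail, so the formula is unsatisfiable.

UNSATISFIABLE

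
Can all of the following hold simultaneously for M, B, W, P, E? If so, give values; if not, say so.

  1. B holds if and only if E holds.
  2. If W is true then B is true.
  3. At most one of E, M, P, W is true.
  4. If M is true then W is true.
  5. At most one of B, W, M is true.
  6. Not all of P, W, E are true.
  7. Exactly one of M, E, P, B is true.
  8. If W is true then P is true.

M = False, B = False, W = False, P = True, E = False

  (1) B=F, E=F — same ✓
  (2) W=F ⇒ B: vacuous ✓
  (3) {E, M, P, W}: 1 true — at most one ✓
  (4) M=F ⇒ W: vacuous ✓
  (5) {B, W, M}: 0 true — at most one ✓
  (6) {P, W, E}: 1/3 true — not all ✓
  (7) {M, E, P, B}: 1 true — exactly one ✓
  (8) W=F ⇒ P: vacuous ✓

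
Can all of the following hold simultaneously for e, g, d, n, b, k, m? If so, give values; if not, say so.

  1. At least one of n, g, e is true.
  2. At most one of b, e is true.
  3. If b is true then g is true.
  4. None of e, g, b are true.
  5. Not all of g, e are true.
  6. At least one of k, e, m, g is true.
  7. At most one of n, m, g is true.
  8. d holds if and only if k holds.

e=F, g=F, d=T, n=T, b=F, k=T, m=F

  (1) {n, g, e}: 1 true — at least one ✓
  (2) {b, e}: 0 true — at most one ✓
  (3) b=F ⇒ g: vacuous ✓
  (4) {e, g, b}: 0 true — none ✓
  (5) {g, e}: 0/2 true — not all ✓
  (6) {k, e, m, g}: 1 true — at least one ✓
  (7) {n, m, g}: 1 true — at most one ✓
  (8) d=T, k=T — same ✓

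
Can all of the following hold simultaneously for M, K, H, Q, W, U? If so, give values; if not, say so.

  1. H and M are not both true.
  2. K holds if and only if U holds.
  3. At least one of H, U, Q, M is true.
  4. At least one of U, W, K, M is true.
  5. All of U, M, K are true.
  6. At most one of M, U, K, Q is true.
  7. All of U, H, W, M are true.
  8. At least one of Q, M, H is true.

Case K = True:
  (2) with K=T forces U = True.
  Constraint (6) is violated (U=T, K=T) — contradiction.
Case K = False:
  Constraint (5) is violated (K=F) — contradiction.
Both cases fail — unsatisfiable.

The formula is unsatisfiable.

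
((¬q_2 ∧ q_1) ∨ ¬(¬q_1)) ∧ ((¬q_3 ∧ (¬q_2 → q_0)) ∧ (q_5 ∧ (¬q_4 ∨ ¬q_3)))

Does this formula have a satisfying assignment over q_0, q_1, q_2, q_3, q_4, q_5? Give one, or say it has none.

q_0 = True, q_1 = True, q_2 = True, q_3 = False, q_4 = True, q_5 = True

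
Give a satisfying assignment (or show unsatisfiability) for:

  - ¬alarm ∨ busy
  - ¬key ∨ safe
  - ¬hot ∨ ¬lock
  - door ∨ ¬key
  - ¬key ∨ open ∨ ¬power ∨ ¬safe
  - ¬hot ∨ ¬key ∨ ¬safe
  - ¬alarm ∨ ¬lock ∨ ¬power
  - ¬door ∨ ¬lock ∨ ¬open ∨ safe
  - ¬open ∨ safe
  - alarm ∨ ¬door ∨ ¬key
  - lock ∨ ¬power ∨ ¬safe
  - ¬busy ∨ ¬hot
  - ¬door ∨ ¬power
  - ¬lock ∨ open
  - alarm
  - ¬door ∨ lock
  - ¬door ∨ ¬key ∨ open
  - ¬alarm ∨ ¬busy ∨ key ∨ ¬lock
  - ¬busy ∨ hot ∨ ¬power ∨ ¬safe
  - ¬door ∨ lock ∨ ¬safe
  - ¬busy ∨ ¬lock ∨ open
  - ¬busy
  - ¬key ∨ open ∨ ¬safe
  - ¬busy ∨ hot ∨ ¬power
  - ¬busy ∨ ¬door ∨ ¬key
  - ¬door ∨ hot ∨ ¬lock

Case alarm = True:
  (¬alarm ∨ busy) forces busy = True.
  Clause (¬busy) is falsified — contradiction.
Case alarm = False:
  Clause (alarm) is falsified — contradiction.
Both cases fail, so the formula is unsatisfiable.

The formula is unsatisfiable.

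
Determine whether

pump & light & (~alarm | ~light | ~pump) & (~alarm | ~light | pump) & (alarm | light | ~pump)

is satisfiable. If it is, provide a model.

Unit clause (pump) forces pump = True.
Unit clause (light) forces light = True.
In (~alarm | ~light | ~pump) only ~alarm is left, so alarm = False.
Check each clause:
  (pump): pump holds.
  (light): light holds.
  (~alarm | ~light | ~pump): ~alarm holds.
  (~alarm | ~light | pump): ~alarm holds.
  (alarm | light | ~pump): light holds.
All clauses satisfied.

light = True; alarm = False; pump = True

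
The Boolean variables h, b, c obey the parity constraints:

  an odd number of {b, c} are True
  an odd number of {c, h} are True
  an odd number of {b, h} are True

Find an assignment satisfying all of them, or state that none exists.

Unsatisfiable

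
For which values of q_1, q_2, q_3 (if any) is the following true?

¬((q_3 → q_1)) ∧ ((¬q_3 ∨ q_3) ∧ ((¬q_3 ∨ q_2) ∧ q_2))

q_1=F; q_2=T; q_3=T

  ¬((q_3 → q_1)) = True
    q_3 → q_1 = False
  (¬q_3 ∨ q_3) ∧ ((¬q_3 ∨ q_2) ∧ q_2) = True
    ¬q_3 ∨ q_3 = True
      ¬q_3 = False
    (¬q_3 ∨ q_2) ∧ q_2 = True
      ¬q_3 ∨ q_2 = True
        ¬q_3 = False
Both conjuncts True, so the formula holds.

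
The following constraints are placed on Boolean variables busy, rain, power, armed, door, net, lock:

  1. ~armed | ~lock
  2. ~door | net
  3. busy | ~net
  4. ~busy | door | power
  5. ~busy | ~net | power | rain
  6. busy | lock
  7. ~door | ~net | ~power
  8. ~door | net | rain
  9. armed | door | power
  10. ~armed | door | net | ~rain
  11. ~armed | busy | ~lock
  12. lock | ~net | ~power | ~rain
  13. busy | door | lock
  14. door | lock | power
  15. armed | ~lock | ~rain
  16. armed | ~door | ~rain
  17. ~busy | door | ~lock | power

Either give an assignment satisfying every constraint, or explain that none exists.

busy = True, rain = False, power = True, armed = False, door = False, net = False, lock = True

Set busy = True.
Set rain = False.
Try power = False:
  (~busy | door | power) forces door = True.
  (~door | net) forces net = True.
  clause (~busy | ~net | power | rain) is falsified — backtrack.
So power = True.
Set armed = False.
Set door = False.
Set net = False.
Set lock = True.
All clauses satisfied.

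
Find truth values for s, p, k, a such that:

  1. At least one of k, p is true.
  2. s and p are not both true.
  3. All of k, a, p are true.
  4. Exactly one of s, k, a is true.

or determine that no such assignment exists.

Case k = True:
  (3) forces a = True.
  Constraint (4) is violated (k=T, a=T) — contradiction.
Case k = False:
  Constraint (3) is violated (k=F) — contradiction.
Both cases fail — unsatisfiable.

The formula is unsatisfiable.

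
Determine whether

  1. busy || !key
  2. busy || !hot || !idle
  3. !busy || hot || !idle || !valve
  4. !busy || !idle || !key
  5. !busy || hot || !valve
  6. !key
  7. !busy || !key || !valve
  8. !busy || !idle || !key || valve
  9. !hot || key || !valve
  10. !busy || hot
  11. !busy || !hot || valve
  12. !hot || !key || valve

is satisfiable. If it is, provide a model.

idle = True, key = False, hot = False, valve = False, busy = False

Unit clause (!key) forces key = False.
Set idle = True.
Try hot = True:
  (busy || !hot || !idle) forces busy = True.
  (!hot || key || !valve) forces valve = False.
  clause (!busy || !hot || valve) is falsified — backtrack.
So hot = False.
  then (!busy || hot) forces busy = False.
Set valve = False.
All clauses satisfied.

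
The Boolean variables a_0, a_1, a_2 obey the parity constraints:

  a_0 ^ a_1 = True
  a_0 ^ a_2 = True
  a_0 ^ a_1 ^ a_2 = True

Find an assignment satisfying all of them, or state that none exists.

a_0: True; a_1: False; a_2: False

a_0 ^ a_1 = T ^ F = True ✓
a_0 ^ a_2 = T ^ F = True ✓
a_0 ^ a_1 ^ a_2 = T ^ F ^ F = True ✓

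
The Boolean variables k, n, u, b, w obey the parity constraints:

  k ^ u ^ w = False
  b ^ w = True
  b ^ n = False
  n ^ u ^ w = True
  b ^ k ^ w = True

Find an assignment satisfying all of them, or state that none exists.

k = False; n = True; u = False; b = True; w = False

k ^ u ^ w = F ^ F ^ F = False ✓
b ^ w = T ^ F = True ✓
b ^ n = T ^ T = False ✓
n ^ u ^ w = T ^ F ^ F = True ✓
b ^ k ^ w = T ^ F ^ F = True ✓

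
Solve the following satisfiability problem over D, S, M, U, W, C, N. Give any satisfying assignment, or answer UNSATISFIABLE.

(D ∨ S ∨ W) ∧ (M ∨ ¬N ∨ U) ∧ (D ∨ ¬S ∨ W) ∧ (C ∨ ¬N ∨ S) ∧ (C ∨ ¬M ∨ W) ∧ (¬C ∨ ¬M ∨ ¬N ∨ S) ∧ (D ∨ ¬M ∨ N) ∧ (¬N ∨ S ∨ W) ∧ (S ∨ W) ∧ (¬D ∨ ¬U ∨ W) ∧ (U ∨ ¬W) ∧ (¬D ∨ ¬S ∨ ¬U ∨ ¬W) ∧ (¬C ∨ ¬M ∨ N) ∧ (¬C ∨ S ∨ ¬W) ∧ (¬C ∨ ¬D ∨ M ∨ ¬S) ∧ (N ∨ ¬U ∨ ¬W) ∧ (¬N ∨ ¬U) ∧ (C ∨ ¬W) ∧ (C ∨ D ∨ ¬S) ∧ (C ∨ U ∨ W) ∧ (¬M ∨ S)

Set D = True.
Try S = False:
  (S ∨ W) forces W = True.
  (U ∨ ¬W) forces U = True.
  (¬C ∨ S ∨ ¬W) forces C = False.
  clause (C ∨ ¬W) is falsified — backtrack.
So S = True.
Set M = True.
Try U = True:
  (¬D ∨ ¬U ∨ W) forces W = True.
  clause (¬D ∨ ¬S ∨ ¬U ∨ ¬W) is falsified — backtrack.
So U = False.
  then (U ∨ ¬W) forces W = False.
  then (C ∨ U ∨ W) forces C = True.
  then (¬C ∨ ¬M ∨ N) forces N = True.
All clauses satisfied.

D: True, S: True, M: True, U: False, W: False, C: True, N: True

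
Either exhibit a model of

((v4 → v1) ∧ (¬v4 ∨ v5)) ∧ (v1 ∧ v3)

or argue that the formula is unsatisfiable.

v1 = True, v3 = True, v4 = False, v5 = True

  (v4 → v1) ∧ (¬v4 ∨ v5) = True
    v4 → v1 = True
    ¬v4 ∨ v5 = True
      ¬v4 = True
  v1 ∧ v3 = True
Both conjuncts True, so the formula holds.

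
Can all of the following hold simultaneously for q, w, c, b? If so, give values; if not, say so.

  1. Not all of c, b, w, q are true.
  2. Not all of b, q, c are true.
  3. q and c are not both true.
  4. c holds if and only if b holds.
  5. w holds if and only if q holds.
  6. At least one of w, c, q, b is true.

q=T; w=T; c=F; b=F

  (1) {c, b, w, q}: 2/4 true — not all ✓
  (2) {b, q, c}: 1/3 true — not all ✓
  (3) q=T, c=F — not both ✓
  (4) c=F, b=F — same ✓
  (5) w=T, q=T — same ✓
  (6) {w, c, q, b}: 2 true — at least one ✓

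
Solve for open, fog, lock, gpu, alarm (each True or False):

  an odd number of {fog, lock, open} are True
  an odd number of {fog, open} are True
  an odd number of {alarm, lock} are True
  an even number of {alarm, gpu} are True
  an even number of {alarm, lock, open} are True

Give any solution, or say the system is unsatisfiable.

open = True, fog = False, lock = False, gpu = True, alarm = True

{fog, lock, open}: 1 true → odd ✓
{fog, open}: 1 true → odd ✓
{alarm, lock}: 1 true → odd ✓
{alarm, gpu}: 2 true → even ✓
{alarm, lock, open}: 2 true → even ✓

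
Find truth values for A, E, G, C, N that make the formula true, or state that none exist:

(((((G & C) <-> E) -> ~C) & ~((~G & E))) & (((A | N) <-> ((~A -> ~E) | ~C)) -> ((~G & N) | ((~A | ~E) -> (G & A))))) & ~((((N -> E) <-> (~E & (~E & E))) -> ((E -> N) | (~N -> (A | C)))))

The conjunct ~((((N -> E) <-> (~E & (~E & E))) -> ((E -> N) | (~N -> (A | C))))) is unsatisfiable on its own:
  E = True: this becomes ~((False -> (N | (~N -> (A | C))))) = False.
  E = False: this becomes ~((N -> True)) = False.
So the whole conjunction is unsatisfiable.

Unsatisfiable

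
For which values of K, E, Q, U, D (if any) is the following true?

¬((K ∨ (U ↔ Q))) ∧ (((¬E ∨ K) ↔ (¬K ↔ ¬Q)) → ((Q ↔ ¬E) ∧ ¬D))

K = False; E = False; Q = True; U = False; D = False

  ¬((K ∨ (U ↔ Q))) = True
    K ∨ (U ↔ Q) = False
      U ↔ Q = False
  ((¬E ∨ K) ↔ (¬K ↔ ¬Q)) → ((Q ↔ ¬E) ∧ ¬D) = True
    (¬E ∨ K) ↔ (¬K ↔ ¬Q) = False
      ¬E ∨ K = True
        ¬E = True
      ¬K ↔ ¬Q = False
        ¬K = True
        ¬Q = False
    (Q ↔ ¬E) ∧ ¬D = True
      Q ↔ ¬E = True
        ¬E = True
      ¬D = True
Both conjuncts True, so the formula holds.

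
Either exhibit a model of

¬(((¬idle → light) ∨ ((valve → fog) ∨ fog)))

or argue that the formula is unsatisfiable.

valve = True, idle = False, light = False, fog = False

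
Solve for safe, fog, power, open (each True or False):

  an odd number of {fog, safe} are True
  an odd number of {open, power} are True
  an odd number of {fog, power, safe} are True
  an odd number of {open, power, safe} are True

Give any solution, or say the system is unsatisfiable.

safe = False; fog = True; power = False; open = True

{fog, safe}: 1 true → odd ✓
{open, power}: 1 true → odd ✓
{fog, power, safe}: 1 true → odd ✓
{open, power, safe}: 1 true → odd ✓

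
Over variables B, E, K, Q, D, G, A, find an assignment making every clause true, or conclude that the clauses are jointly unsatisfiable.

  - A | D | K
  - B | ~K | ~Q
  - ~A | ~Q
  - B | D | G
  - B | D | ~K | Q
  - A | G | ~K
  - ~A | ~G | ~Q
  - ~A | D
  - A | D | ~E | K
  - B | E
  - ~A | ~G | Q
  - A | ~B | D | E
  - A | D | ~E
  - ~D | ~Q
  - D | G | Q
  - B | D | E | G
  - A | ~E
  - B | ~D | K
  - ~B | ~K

B=T, E=F, K=F, Q=F, D=T, G=T, A=F

Set B = True.
  then (~B | ~K) forces K = False.
Set E = False.
Try Q = True:
  (~A | ~Q) forces A = False.
  (A | D | K) forces D = True.
  clause (~D | ~Q) is falsified — backtrack.
So Q = False.
Try D = False:
  (A | D | K) forces A = True.
  clause (~A | D) is falsified — backtrack.
So D = True.
Set G = True.
  then (~A | ~G | Q) forces A = False.
All clauses satisfied.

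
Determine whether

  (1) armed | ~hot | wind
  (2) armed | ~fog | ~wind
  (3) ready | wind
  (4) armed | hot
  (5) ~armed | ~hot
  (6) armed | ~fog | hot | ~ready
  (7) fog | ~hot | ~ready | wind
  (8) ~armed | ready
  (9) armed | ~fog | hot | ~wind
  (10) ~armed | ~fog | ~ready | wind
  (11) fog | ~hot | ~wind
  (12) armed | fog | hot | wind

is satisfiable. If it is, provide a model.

Set armed = True.
  then (~armed | ~hot) forces hot = False.
  then (~armed | ready) forces ready = True.
Set fog = False.
Set wind = False.
All clauses satisfied.

armed = True; fog = False; ready = True; hot = False; wind = False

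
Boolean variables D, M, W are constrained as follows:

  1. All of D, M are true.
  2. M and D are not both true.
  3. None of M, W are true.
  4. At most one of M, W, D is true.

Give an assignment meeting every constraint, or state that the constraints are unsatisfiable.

Case M = True:
  Constraint (3) is violated (M=T) — contradiction.
Case M = False:
  Constraint (1) is violated (M=F) — contradiction.
Both cases fail — unsatisfiable.

Unsatisfiable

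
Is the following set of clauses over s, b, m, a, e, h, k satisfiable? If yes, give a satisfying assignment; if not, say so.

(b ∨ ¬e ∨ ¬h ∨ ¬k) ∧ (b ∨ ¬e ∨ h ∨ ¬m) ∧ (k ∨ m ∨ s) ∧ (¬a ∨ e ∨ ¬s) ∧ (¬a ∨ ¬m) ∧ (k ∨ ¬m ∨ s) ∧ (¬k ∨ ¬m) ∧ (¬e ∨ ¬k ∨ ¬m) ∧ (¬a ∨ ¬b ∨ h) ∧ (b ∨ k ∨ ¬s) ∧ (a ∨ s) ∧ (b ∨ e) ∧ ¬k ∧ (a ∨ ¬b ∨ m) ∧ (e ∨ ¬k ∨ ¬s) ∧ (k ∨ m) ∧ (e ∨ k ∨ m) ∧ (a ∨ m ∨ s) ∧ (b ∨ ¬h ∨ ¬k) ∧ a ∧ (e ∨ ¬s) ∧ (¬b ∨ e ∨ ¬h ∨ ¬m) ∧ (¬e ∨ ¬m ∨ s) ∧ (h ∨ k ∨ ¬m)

Unsatisfiable

Case m = True:
  (¬a ∨ ¬m) forces a = False.
  Clause (a) is falsified — contradiction.
Case m = False:
  (¬k) forces k = False.
  Clause (k ∨ m) is falsified — contradiction.
Both cases fail, so the formula is unsatisfiable.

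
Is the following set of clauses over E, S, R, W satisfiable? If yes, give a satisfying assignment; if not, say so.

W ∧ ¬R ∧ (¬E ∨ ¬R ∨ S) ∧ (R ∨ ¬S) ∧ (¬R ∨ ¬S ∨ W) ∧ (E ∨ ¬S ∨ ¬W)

Unit clause (W) forces W = True.
Unit clause (¬R) forces R = False.
In (R ∨ ¬S) only ¬S is left, so S = False.
Set E = False.
Check each clause:
  (W): W holds.
  (¬R): ¬R holds.
  (¬E ∨ ¬R ∨ S): ¬E holds.
  (R ∨ ¬S): ¬S holds.
  (¬R ∨ ¬S ∨ W): ¬R holds.
  (E ∨ ¬S ∨ ¬W): ¬S holds.
All clauses satisfied.

E=F; S=F; R=F; W=T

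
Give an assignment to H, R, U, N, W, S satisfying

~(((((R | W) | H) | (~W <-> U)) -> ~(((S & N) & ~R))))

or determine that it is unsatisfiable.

H = True, R = False, U = True, N = True, W = True, S = True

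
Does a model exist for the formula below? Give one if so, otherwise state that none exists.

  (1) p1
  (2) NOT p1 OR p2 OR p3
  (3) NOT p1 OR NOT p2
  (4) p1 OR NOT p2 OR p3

p1 = True, p2 = False, p3 = True

Unit clause (p1) forces p1 = True.
In (NOT p1 OR NOT p2) only NOT p2 is left, so p2 = False.
In (NOT p1 OR p2 OR p3) only p3 is left, so p3 = True.
Check each clause:
  (p1): p1 holds.
  (NOT p1 OR p2 OR p3): p3 holds.
  (NOT p1 OR NOT p2): NOT p2 holds.
  (p1 OR NOT p2 OR p3): p1 holds.
All clauses satisfied.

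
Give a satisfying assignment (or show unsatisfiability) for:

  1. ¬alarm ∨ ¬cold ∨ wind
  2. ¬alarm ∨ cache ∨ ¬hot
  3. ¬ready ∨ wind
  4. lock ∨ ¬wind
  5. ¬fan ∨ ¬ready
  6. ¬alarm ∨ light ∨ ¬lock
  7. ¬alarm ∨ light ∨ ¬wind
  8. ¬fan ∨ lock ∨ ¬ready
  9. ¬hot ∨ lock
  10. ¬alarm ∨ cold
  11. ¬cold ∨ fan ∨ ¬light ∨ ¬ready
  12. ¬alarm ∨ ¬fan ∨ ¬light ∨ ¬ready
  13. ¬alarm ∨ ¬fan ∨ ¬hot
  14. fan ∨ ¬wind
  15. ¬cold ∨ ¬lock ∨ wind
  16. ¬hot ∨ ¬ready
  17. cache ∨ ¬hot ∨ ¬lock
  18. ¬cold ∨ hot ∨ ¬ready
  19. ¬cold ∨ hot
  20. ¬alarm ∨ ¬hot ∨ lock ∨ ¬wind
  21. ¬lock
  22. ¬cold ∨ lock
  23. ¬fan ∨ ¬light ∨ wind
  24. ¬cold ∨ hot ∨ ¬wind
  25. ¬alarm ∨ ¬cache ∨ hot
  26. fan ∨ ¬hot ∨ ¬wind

ready = False, cold = False, lock = False, hot = False, cache = True, alarm = False, wind = False, fan = True, light = False

Unit clause (¬lock) forces lock = False.
In (¬cold ∨ lock) only ¬cold is left, so cold = False.
In (lock ∨ ¬wind) only ¬wind is left, so wind = False.
In (¬hot ∨ lock) only ¬hot is left, so hot = False.
In (¬alarm ∨ cold) only ¬alarm is left, so alarm = False.
In (¬ready ∨ wind) only ¬ready is left, so ready = False.
Set cache = True.
Set fan = True.
  then (¬fan ∨ ¬light ∨ wind) forces light = False.
All clauses satisfied.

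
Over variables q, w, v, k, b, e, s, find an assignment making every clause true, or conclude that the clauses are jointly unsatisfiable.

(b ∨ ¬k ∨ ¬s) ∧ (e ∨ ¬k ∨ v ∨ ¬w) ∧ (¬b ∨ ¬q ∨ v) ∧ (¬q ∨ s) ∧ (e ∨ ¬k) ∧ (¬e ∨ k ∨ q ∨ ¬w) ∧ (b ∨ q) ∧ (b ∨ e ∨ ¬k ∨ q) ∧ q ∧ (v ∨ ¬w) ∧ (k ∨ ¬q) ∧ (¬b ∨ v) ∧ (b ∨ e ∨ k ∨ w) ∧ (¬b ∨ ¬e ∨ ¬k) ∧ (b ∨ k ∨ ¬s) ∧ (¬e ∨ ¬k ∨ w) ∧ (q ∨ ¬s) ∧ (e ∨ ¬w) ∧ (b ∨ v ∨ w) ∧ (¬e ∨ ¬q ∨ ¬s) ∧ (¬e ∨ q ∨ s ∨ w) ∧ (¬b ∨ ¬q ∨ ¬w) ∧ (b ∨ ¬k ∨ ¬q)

Unsatisfiable — no assignment works.

Case k = True:
  (e ∨ ¬k) forces e = True.
  (q) forces q = True.
  (¬q ∨ s) forces s = True.
  Clause (¬e ∨ ¬q ∨ ¬s) is falsified — contradiction.
Case k = False:
  (q) forces q = True.
  Clause (k ∨ ¬q) is falsified — contradiction.
Both cases fail, so the formula is unsatisfiable.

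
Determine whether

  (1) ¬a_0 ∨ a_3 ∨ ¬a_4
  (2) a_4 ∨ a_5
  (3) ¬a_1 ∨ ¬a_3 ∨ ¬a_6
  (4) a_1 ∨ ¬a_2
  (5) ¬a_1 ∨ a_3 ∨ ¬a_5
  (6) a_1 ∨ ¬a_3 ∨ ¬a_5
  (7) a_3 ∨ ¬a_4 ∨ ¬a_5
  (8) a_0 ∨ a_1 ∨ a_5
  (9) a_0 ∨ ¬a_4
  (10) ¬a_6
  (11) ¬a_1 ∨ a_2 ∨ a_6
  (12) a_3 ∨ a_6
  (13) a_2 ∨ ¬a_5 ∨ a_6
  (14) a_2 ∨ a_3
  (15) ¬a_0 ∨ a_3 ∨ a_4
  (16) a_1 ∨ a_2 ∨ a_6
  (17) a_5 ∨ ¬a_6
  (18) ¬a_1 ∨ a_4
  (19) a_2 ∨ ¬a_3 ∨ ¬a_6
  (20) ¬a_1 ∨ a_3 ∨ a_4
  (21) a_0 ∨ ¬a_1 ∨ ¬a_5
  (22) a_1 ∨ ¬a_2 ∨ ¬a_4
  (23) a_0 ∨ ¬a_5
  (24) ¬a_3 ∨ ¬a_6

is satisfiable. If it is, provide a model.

a_0=T, a_1=T, a_2=T, a_3=T, a_4=T, a_5=T, a_6=F

Unit clause (¬a_6) forces a_6 = False.
In (a_3 ∨ a_6) only a_3 is left, so a_3 = True.
Set a_0 = True.
Try a_1 = False:
  (a_1 ∨ ¬a_2) forces a_2 = False.
  clause (a_1 ∨ a_2 ∨ a_6) is falsified — backtrack.
So a_1 = True.
  then (¬a_1 ∨ a_2 ∨ a_6) forces a_2 = True.
  then (¬a_1 ∨ a_4) forces a_4 = True.
Set a_5 = True.
All clauses satisfied.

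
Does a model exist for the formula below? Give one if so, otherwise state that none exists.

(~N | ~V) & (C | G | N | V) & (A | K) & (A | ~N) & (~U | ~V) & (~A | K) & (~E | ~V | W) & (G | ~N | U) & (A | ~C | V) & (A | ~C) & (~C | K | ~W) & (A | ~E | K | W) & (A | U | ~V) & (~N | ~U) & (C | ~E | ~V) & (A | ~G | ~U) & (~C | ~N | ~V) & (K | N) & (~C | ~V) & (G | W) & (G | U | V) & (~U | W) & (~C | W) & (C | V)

Set C = True.
  then (A | ~C) forces A = True.
  then (~C | ~V) forces V = False.
  then (~C | W) forces W = True.
  then (~A | K) forces K = True.
Set E = True.
Set N = True.
  then (~N | ~U) forces U = False.
  then (G | U | V) forces G = True.
All clauses satisfied.

C: True; E: True; V: False; N: True; K: True; W: True; U: False; A: True; G: True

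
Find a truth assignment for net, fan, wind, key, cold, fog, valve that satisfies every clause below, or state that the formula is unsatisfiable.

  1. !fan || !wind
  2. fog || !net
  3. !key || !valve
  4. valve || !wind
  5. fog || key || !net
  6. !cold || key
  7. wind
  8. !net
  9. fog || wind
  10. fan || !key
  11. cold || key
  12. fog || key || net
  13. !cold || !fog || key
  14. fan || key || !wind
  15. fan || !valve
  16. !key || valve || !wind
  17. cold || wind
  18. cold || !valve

Case wind = True:
  (!fan || !wind) forces fan = False.
  (valve || !wind) forces valve = True.
  Clause (fan || !valve) is falsified — contradiction.
Case wind = False:
  Clause (wind) is falsified — contradiction.
Both cases fail, so the formula is unsatisfiable.

No satisfying assignment exists.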